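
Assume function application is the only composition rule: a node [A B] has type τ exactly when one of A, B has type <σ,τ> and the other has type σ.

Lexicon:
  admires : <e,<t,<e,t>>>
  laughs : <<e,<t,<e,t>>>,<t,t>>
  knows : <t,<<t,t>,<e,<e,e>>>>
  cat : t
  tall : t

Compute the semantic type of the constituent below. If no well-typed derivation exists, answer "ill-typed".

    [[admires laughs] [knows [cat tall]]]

ill-typed

[admires laughs] — laughs of type <<e,<t,<e,t>>>,<t,t>> combines with admires of type <e,<t,<e,t>>>: type <t,t>.
[cat tall]: t and t cannot combine by function application — type clash.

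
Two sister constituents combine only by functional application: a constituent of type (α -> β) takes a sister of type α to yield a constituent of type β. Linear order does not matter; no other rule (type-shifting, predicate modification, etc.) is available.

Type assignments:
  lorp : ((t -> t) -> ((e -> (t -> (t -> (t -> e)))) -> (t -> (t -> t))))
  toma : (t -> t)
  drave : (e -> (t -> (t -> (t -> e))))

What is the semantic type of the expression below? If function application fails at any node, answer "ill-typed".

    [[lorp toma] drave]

[lorp toma]: functor lorp : ((t -> t) -> ((e -> (t -> (t -> (t -> e)))) -> (t -> (t -> t)))), argument toma : (t -> t); result ((e -> (t -> (t -> (t -> e)))) -> (t -> (t -> t))).
[[lorp toma] drave]: functor [lorp toma] : ((e -> (t -> (t -> (t -> e)))) -> (t -> (t -> t))), argument drave : (e -> (t -> (t -> (t -> e)))); result (t -> (t -> t)).

(t -> (t -> t))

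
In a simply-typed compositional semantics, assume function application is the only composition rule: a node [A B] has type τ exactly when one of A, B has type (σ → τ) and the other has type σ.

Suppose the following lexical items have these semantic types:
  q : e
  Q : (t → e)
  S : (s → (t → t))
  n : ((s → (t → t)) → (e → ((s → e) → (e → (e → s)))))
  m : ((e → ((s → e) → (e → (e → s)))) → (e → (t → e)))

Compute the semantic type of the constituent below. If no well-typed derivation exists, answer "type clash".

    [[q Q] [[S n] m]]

type clash

[q Q]: e with (t → e) — neither is a function whose domain matches the other; composition fails here.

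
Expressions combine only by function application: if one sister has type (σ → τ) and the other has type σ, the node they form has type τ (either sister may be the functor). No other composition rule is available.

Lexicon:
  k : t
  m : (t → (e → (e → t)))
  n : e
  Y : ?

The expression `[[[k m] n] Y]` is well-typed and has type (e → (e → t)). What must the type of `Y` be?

[[[k m] n] Y] is required to be (e → (e → t)). [[k m] n] : (e → t) cannot yield (e → (e → t)) as functor, so Y : ((e → t) → (e → (e → t))).

((e → t) → (e → (e → t)))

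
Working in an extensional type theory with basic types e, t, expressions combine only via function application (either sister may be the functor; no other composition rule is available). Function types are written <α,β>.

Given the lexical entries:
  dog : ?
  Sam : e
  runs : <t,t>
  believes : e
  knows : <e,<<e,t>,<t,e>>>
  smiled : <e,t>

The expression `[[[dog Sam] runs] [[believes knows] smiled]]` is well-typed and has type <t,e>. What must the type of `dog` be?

For [[[dog Sam] runs] [[believes knows] smiled]] to have type <t,e> with [[believes knows] smiled] of type <t,e>, [[dog Sam] runs] must be the function: [[dog Sam] runs] : <<t,e>,<t,e>>.
For [[dog Sam] runs] to have type <<t,e>,<t,e>> with runs of type <t,t>, [dog Sam] must be the function: [dog Sam] : <<t,t>,<<t,e>,<t,e>>>.
For [dog Sam] to have type <<t,t>,<<t,e>,<t,e>>> with Sam of type e, dog must be the function: dog : <e,<<t,t>,<<t,e>,<t,e>>>>.

<e,<<t,t>,<<t,e>,<t,e>>>>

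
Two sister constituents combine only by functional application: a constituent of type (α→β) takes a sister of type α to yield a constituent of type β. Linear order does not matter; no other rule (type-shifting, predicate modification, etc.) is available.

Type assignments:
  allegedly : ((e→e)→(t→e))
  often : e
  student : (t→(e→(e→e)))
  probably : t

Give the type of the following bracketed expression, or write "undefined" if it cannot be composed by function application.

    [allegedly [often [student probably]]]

(t→e)

At [student probably], student : (t→(e→(e→e))) takes probably : t, giving (e→(e→e)).
At [often [student probably]], [student probably] : (e→(e→e)) takes often : e, giving (e→e).
At [allegedly [often [student probably]]], allegedly : ((e→e)→(t→e)) takes [often [student probably]] : (e→e), giving (t→e).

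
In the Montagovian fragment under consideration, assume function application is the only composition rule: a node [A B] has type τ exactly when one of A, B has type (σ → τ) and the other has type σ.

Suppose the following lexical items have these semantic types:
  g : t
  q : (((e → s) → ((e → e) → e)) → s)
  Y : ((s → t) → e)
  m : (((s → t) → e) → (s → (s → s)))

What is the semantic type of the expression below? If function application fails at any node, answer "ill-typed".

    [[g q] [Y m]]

ill-typed

[g q]: t with (((e → s) → ((e → e) → e)) → s) — neither is a function whose domain matches the other; composition fails here.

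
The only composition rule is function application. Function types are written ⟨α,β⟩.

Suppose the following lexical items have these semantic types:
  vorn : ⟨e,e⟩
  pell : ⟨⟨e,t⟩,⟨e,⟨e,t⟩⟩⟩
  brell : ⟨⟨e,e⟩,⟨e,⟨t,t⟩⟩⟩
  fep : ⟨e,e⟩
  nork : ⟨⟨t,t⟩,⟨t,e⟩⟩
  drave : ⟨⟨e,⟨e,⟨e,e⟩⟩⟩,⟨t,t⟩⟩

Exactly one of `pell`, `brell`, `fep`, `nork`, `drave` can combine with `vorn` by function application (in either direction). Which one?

brell

pell : ⟨⟨e,t⟩,⟨e,⟨e,t⟩⟩⟩ — does not combine with vorn.
brell — combines: brell : ⟨⟨e,e⟩,⟨e,⟨t,t⟩⟩⟩ takes vorn : ⟨e,e⟩ as argument, giving ⟨e,⟨t,t⟩⟩.
fep : ⟨e,e⟩ — does not combine with vorn.
nork : ⟨⟨t,t⟩,⟨t,e⟩⟩ — does not combine with vorn.
drave : ⟨⟨e,⟨e,⟨e,e⟩⟩⟩,⟨t,t⟩⟩ — does not combine with vorn.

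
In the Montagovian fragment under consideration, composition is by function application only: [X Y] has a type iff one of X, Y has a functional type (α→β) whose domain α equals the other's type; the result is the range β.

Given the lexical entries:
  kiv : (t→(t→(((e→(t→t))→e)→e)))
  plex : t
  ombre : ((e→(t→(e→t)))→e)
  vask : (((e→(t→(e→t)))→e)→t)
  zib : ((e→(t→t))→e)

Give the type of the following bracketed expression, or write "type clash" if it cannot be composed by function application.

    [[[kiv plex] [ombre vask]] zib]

e

[kiv plex]: (t→(t→(((e→(t→t))→e)→e))) applied to t yields (t→(((e→(t→t))→e)→e)).
[ombre vask]: (((e→(t→(e→t)))→e)→t) applied to ((e→(t→(e→t)))→e) yields t.
[[kiv plex] [ombre vask]]: (t→(((e→(t→t))→e)→e)) applied to t yields (((e→(t→t))→e)→e).
[[[kiv plex] [ombre vask]] zib]: (((e→(t→t))→e)→e) applied to ((e→(t→t))→e) yields e.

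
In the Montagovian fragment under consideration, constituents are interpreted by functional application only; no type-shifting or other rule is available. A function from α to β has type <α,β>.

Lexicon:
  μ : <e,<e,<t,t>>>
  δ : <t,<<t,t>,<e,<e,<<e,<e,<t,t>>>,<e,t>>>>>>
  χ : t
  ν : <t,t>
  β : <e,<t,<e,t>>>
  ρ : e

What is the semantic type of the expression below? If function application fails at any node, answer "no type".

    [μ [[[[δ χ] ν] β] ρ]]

no type

[δ χ]: functor δ : <t,<<t,t>,<e,<e,<<e,<e,<t,t>>>,<e,t>>>>>>, argument χ : t; result <<t,t>,<e,<e,<<e,<e,<t,t>>>,<e,t>>>>>.
[[δ χ] ν]: functor [δ χ] : <<t,t>,<e,<e,<<e,<e,<t,t>>>,<e,t>>>>>, argument ν : <t,t>; result <e,<e,<<e,<e,<t,t>>>,<e,t>>>>.
[[[δ χ] ν] β]: <e,<e,<<e,<e,<t,t>>>,<e,t>>>> and <e,<t,<e,t>>> cannot combine by function application — type clash.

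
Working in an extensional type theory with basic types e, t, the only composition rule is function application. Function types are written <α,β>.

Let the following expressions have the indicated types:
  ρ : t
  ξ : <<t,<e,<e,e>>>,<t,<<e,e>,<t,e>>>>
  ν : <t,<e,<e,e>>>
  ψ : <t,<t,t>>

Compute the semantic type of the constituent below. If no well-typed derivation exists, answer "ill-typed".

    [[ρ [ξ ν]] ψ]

[ξ ν] — ξ of type <<t,<e,<e,e>>>,<t,<<e,e>,<t,e>>>> combines with ν of type <t,<e,<e,e>>>: type <t,<<e,e>,<t,e>>>.
[ρ [ξ ν]] — [ξ ν] of type <t,<<e,e>,<t,e>>> combines with ρ of type t: type <<e,e>,<t,e>>.
[[ρ [ξ ν]] ψ]: <<e,e>,<t,e>> and <t,<t,t>> cannot combine by function application — type clash.

ill-typed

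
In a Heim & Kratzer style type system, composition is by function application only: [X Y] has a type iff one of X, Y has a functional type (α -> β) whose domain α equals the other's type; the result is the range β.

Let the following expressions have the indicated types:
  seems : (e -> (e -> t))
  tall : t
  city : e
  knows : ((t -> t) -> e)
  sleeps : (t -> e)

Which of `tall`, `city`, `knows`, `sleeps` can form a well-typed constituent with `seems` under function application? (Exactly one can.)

city

tall : t — neither side's domain matches the other.
city — combines: seems : (e -> (e -> t)) takes city : e as argument, giving (e -> t).
knows : ((t -> t) -> e) — neither side's domain matches the other.
sleeps : (t -> e) — neither side's domain matches the other.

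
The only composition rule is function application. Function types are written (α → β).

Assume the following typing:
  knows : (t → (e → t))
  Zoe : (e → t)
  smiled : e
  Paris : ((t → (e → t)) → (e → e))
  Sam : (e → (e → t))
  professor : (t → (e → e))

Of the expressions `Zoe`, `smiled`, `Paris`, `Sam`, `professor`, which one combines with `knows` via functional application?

Zoe : (e → t) — no; knows wants t, and Zoe wants e.
smiled : e — no; knows wants t, and smiled wants nothing (atomic).
Paris — combines: Paris : ((t → (e → t)) → (e → e)) takes knows : (t → (e → t)) as argument, giving (e → e).
Sam : (e → (e → t)) — no; knows wants t, and Sam wants e.
professor : (t → (e → e)) — no; knows wants t, and professor wants t.

Paris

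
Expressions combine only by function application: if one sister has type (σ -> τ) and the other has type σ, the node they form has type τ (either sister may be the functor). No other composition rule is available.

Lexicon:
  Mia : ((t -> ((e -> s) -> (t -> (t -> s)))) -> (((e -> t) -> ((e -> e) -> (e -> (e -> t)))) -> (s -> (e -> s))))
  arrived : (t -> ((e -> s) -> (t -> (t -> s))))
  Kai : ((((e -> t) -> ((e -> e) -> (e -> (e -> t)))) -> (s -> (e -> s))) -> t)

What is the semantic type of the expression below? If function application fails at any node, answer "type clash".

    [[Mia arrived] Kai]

t

[Mia arrived]: ((t -> ((e -> s) -> (t -> (t -> s)))) -> (((e -> t) -> ((e -> e) -> (e -> (e -> t)))) -> (s -> (e -> s)))) applied to (t -> ((e -> s) -> (t -> (t -> s)))) yields (((e -> t) -> ((e -> e) -> (e -> (e -> t)))) -> (s -> (e -> s))).
[[Mia arrived] Kai]: ((((e -> t) -> ((e -> e) -> (e -> (e -> t)))) -> (s -> (e -> s))) -> t) applied to (((e -> t) -> ((e -> e) -> (e -> (e -> t)))) -> (s -> (e -> s))) yields t.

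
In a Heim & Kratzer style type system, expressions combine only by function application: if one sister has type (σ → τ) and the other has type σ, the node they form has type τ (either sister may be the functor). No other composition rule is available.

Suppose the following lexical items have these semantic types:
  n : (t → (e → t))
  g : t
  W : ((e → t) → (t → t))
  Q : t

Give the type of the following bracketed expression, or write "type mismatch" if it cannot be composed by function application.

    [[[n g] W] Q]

t

[n g]: functor n : (t → (e → t)), argument g : t; result (e → t).
[[n g] W]: functor W : ((e → t) → (t → t)), argument [n g] : (e → t); result (t → t).
[[[n g] W] Q]: functor [[n g] W] : (t → t), argument Q : t; result t.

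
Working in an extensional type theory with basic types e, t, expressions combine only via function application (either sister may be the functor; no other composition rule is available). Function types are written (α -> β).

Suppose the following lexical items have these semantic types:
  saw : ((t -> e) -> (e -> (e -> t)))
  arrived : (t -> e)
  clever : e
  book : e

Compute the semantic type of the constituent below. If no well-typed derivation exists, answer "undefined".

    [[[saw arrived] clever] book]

t

[saw arrived] — saw of type ((t -> e) -> (e -> (e -> t))) combines with arrived of type (t -> e): type (e -> (e -> t)).
[[saw arrived] clever] — [saw arrived] of type (e -> (e -> t)) combines with clever of type e: type (e -> t).
[[[saw arrived] clever] book] — [[saw arrived] clever] of type (e -> t) combines with book of type e: type t.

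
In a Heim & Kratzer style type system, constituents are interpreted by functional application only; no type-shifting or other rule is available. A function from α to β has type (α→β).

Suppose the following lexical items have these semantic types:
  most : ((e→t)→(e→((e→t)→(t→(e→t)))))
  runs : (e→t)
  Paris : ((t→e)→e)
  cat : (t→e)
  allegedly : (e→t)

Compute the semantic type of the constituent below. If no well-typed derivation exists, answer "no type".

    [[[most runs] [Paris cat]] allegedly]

[most runs]: most is ((e→t)→(e→((e→t)→(t→(e→t))))), runs is (e→t); result (e→((e→t)→(t→(e→t)))).
[Paris cat]: Paris is ((t→e)→e), cat is (t→e); result e.
[[most runs] [Paris cat]]: [most runs] is (e→((e→t)→(t→(e→t)))), [Paris cat] is e; result ((e→t)→(t→(e→t))).
[[[most runs] [Paris cat]] allegedly]: [[most runs] [Paris cat]] is ((e→t)→(t→(e→t))), allegedly is (e→t); result (t→(e→t)).

(t→(e→t))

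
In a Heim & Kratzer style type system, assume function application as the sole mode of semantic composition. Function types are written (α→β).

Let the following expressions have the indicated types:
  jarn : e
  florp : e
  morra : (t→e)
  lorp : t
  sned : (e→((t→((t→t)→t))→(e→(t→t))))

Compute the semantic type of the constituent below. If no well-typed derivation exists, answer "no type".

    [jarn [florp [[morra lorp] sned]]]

At [morra lorp], morra : (t→e) takes lorp : t, giving e.
At [[morra lorp] sned], sned : (e→((t→((t→t)→t))→(e→(t→t)))) takes [morra lorp] : e, giving ((t→((t→t)→t))→(e→(t→t))).
At [florp [[morra lorp] sned]]: neither e nor ((t→((t→t)→t))→(e→(t→t))) can take the other as argument; the node is ill-typed.

no type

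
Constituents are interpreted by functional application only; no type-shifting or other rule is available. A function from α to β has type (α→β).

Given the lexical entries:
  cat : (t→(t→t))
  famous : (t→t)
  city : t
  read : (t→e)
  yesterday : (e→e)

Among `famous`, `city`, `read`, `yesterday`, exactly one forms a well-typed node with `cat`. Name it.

famous : (t→t) — cat needs t; famous needs t; neither fits.
city — combines: cat : (t→(t→t)) takes city : t as argument, giving (t→t).
read : (t→e) — cat needs t; read needs t; neither fits.
yesterday : (e→e) — cat needs t; yesterday needs e; neither fits.

city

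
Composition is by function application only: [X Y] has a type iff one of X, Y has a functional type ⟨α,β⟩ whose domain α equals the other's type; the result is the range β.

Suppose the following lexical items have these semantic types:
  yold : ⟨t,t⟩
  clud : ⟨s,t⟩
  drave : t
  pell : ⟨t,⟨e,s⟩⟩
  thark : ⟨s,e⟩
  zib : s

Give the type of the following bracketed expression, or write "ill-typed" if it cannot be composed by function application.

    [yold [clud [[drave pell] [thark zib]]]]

t

At [drave pell], pell : ⟨t,⟨e,s⟩⟩ takes drave : t, giving ⟨e,s⟩.
At [thark zib], thark : ⟨s,e⟩ takes zib : s, giving e.
At [[drave pell] [thark zib]], [drave pell] : ⟨e,s⟩ takes [thark zib] : e, giving s.
At [clud [[drave pell] [thark zib]]], clud : ⟨s,t⟩ takes [[drave pell] [thark zib]] : s, giving t.
At [yold [clud [[drave pell] [thark zib]]]], yold : ⟨t,t⟩ takes [clud [[drave pell] [thark zib]]] : t, giving t.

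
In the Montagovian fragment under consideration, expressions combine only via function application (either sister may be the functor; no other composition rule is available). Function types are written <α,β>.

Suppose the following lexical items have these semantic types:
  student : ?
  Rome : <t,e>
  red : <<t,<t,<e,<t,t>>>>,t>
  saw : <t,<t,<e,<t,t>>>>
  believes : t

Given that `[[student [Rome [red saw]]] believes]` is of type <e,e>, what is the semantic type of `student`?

[[student [Rome [red saw]]] believes] is required to be <e,e>. believes : t cannot yield <e,e> as functor, so [student [Rome [red saw]]] : <t,<e,e>>.
[student [Rome [red saw]]] is required to be <t,<e,e>>. [Rome [red saw]] : e cannot yield <t,<e,e>> as functor, so student : <e,<t,<e,e>>>.

<e,<t,<e,e>>>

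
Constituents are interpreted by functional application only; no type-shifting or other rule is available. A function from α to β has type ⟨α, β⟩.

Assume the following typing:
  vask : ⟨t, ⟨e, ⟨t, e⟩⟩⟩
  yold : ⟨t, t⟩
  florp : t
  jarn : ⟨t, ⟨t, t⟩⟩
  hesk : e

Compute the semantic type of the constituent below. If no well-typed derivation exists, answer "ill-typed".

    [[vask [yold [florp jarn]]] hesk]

ill-typed

At [florp jarn], jarn : ⟨t, ⟨t, t⟩⟩ takes florp : t, giving ⟨t, t⟩.
[yold [florp jarn]]: ⟨t, t⟩ and ⟨t, t⟩ cannot combine by function application — type clash.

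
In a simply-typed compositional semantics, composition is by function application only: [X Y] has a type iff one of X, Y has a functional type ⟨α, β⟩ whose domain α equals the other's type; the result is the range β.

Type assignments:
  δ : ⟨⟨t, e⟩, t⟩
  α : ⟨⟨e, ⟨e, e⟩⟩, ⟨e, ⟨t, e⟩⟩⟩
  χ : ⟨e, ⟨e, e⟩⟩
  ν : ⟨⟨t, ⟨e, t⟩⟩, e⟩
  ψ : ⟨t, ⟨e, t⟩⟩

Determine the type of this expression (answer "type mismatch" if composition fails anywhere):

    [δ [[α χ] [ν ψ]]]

t

[α χ]: α is ⟨⟨e, ⟨e, e⟩⟩, ⟨e, ⟨t, e⟩⟩⟩, χ is ⟨e, ⟨e, e⟩⟩; result ⟨e, ⟨t, e⟩⟩.
[ν ψ]: ν is ⟨⟨t, ⟨e, t⟩⟩, e⟩, ψ is ⟨t, ⟨e, t⟩⟩; result e.
[[α χ] [ν ψ]]: [α χ] is ⟨e, ⟨t, e⟩⟩, [ν ψ] is e; result ⟨t, e⟩.
[δ [[α χ] [ν ψ]]]: δ is ⟨⟨t, e⟩, t⟩, [[α χ] [ν ψ]] is ⟨t, e⟩; result t.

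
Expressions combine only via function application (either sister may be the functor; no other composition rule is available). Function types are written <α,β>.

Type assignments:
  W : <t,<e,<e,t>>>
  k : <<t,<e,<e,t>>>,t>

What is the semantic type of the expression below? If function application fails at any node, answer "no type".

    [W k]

t

At [W k], k : <<t,<e,<e,t>>>,t> takes W : <t,<e,<e,t>>>, giving t.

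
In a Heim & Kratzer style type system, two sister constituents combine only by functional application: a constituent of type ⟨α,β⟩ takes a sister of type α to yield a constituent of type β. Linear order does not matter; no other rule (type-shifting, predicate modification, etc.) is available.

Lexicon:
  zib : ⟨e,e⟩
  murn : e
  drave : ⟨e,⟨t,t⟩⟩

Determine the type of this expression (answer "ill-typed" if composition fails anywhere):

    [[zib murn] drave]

⟨t,t⟩

[zib murn] — zib of type ⟨e,e⟩ combines with murn of type e: type e.
[[zib murn] drave] — drave of type ⟨e,⟨t,t⟩⟩ combines with [zib murn] of type e: type ⟨t,t⟩.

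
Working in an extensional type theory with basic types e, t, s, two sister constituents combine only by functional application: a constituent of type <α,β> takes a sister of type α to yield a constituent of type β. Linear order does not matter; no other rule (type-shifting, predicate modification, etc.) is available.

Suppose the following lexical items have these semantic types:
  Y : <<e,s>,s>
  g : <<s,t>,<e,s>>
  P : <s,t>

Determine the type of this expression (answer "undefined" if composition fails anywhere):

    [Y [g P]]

[g P] — g of type <<s,t>,<e,s>> combines with P of type <s,t>: type <e,s>.
[Y [g P]] — Y of type <<e,s>,s> combines with [g P] of type <e,s>: type s.

s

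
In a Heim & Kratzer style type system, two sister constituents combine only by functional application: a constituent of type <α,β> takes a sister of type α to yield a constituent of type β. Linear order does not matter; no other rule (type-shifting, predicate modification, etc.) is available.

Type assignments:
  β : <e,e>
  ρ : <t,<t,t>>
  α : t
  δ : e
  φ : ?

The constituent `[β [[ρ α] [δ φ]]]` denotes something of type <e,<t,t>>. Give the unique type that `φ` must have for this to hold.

[β [[ρ α] [δ φ]]] is required to be <e,<t,t>>. β : <e,e> cannot yield <e,<t,t>> as functor, so [[ρ α] [δ φ]] : <<e,e>,<e,<t,t>>>.
[[ρ α] [δ φ]] is required to be <<e,e>,<e,<t,t>>>. [ρ α] : <t,t> cannot yield <<e,e>,<e,<t,t>>> as functor, so [δ φ] : <<t,t>,<<e,e>,<e,<t,t>>>>.
[δ φ] is required to be <<t,t>,<<e,e>,<e,<t,t>>>>. δ : e cannot yield <<t,t>,<<e,e>,<e,<t,t>>>> as functor, so φ : <e,<<t,t>,<<e,e>,<e,<t,t>>>>>.

<e,<<t,t>,<<e,e>,<e,<t,t>>>>>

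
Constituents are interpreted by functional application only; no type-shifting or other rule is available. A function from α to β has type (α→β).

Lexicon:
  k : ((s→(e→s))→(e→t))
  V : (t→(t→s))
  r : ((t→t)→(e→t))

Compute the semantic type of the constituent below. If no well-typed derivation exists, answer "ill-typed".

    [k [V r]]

[V r]: (t→(t→s)) and ((t→t)→(e→t)) cannot combine by function application — type clash.

ill-typed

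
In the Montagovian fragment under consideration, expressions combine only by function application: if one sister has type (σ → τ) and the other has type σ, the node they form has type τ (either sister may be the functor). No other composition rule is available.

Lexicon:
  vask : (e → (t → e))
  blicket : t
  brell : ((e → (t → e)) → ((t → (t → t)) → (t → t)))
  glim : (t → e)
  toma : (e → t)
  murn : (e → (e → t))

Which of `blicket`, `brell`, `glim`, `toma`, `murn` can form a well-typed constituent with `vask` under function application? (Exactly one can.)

brell

blicket : t — vask needs e; blicket needs nothing (atomic); neither fits.
brell — combines: brell : ((e → (t → e)) → ((t → (t → t)) → (t → t))) takes vask : (e → (t → e)) as argument, giving ((t → (t → t)) → (t → t)).
glim : (t → e) — vask needs e; glim needs t; neither fits.
toma : (e → t) — vask needs e; toma needs e; neither fits.
murn : (e → (e → t)) — vask needs e; murn needs e; neither fits.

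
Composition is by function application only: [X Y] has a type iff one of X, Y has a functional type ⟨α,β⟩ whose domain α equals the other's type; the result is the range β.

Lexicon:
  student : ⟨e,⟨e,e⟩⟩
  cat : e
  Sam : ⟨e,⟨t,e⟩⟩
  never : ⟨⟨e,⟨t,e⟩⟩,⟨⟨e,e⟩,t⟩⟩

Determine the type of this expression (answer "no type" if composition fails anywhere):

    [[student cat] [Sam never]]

[student cat] — student of type ⟨e,⟨e,e⟩⟩ combines with cat of type e: type ⟨e,e⟩.
[Sam never] — never of type ⟨⟨e,⟨t,e⟩⟩,⟨⟨e,e⟩,t⟩⟩ combines with Sam of type ⟨e,⟨t,e⟩⟩: type ⟨⟨e,e⟩,t⟩.
[[student cat] [Sam never]] — [Sam never] of type ⟨⟨e,e⟩,t⟩ combines with [student cat] of type ⟨e,e⟩: type t.

t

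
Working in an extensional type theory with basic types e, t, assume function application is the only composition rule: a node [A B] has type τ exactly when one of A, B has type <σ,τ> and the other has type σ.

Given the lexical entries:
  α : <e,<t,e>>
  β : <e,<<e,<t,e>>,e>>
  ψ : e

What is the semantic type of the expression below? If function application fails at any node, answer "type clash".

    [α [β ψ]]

At [β ψ], β : <e,<<e,<t,e>>,e>> takes ψ : e, giving <<e,<t,e>>,e>.
At [α [β ψ]], [β ψ] : <<e,<t,e>>,e> takes α : <e,<t,e>>, giving e.

e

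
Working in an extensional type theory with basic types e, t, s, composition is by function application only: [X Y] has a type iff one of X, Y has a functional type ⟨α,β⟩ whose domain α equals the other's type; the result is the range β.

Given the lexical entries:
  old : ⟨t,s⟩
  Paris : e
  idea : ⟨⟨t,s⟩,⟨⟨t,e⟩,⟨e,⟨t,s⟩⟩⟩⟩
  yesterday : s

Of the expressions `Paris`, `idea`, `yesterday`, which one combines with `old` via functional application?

Paris : e — old needs t; Paris needs nothing (atomic); neither fits.
idea — combines: idea : ⟨⟨t,s⟩,⟨⟨t,e⟩,⟨e,⟨t,s⟩⟩⟩⟩ takes old : ⟨t,s⟩ as argument, giving ⟨⟨t,e⟩,⟨e,⟨t,s⟩⟩⟩.
yesterday : s — old needs t; yesterday needs nothing (atomic); neither fits.

idea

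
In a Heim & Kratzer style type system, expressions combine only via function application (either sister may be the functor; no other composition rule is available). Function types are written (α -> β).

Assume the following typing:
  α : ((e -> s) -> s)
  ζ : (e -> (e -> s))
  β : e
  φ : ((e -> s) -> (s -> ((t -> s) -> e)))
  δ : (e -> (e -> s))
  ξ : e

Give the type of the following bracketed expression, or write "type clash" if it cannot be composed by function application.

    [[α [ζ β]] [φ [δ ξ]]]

((t -> s) -> e)

[ζ β]: functor ζ : (e -> (e -> s)), argument β : e; result (e -> s).
[α [ζ β]]: functor α : ((e -> s) -> s), argument [ζ β] : (e -> s); result s.
[δ ξ]: functor δ : (e -> (e -> s)), argument ξ : e; result (e -> s).
[φ [δ ξ]]: functor φ : ((e -> s) -> (s -> ((t -> s) -> e))), argument [δ ξ] : (e -> s); result (s -> ((t -> s) -> e)).
[[α [ζ β]] [φ [δ ξ]]]: functor [φ [δ ξ]] : (s -> ((t -> s) -> e)), argument [α [ζ β]] : s; result ((t -> s) -> e).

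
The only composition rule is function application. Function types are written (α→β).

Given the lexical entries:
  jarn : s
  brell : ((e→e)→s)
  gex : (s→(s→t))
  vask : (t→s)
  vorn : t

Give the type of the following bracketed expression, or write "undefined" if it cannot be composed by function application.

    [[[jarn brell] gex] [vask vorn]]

At [jarn brell]: neither s nor ((e→e)→s) can take the other as argument; the node is ill-typed.

undefined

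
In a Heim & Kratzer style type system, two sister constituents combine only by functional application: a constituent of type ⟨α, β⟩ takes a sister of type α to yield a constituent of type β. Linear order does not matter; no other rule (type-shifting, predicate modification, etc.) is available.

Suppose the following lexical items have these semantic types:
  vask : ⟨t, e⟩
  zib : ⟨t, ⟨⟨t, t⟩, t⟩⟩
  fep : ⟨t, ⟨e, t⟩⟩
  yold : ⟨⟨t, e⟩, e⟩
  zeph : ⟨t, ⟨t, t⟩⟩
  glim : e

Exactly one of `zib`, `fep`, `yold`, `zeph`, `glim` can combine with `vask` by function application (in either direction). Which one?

yold

zib : ⟨t, ⟨⟨t, t⟩, t⟩⟩ — no; vask wants t, and zib wants t.
fep : ⟨t, ⟨e, t⟩⟩ — no; vask wants t, and fep wants t.
yold — combines: yold : ⟨⟨t, e⟩, e⟩ takes vask : ⟨t, e⟩ as argument, giving e.
zeph : ⟨t, ⟨t, t⟩⟩ — no; vask wants t, and zeph wants t.
glim : e — no; vask wants t, and glim wants nothing (atomic).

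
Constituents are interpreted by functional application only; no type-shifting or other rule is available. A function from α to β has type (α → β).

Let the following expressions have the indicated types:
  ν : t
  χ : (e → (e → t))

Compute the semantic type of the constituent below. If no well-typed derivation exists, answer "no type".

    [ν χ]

no type

[ν χ]: t with (e → (e → t)) — neither is a function whose domain matches the other; composition fails here.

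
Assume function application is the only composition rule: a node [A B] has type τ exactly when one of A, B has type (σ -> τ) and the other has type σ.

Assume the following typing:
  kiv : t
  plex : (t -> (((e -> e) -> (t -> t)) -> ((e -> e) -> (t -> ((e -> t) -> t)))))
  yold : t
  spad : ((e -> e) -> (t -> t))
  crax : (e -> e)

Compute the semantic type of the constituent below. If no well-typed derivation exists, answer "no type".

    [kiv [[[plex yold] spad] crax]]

((e -> t) -> t)

[plex yold] — plex of type (t -> (((e -> e) -> (t -> t)) -> ((e -> e) -> (t -> ((e -> t) -> t))))) combines with yold of type t: type (((e -> e) -> (t -> t)) -> ((e -> e) -> (t -> ((e -> t) -> t)))).
[[plex yold] spad] — [plex yold] of type (((e -> e) -> (t -> t)) -> ((e -> e) -> (t -> ((e -> t) -> t)))) combines with spad of type ((e -> e) -> (t -> t)): type ((e -> e) -> (t -> ((e -> t) -> t))).
[[[plex yold] spad] crax] — [[plex yold] spad] of type ((e -> e) -> (t -> ((e -> t) -> t))) combines with crax of type (e -> e): type (t -> ((e -> t) -> t)).
[kiv [[[plex yold] spad] crax]] — [[[plex yold] spad] crax] of type (t -> ((e -> t) -> t)) combines with kiv of type t: type ((e -> t) -> t).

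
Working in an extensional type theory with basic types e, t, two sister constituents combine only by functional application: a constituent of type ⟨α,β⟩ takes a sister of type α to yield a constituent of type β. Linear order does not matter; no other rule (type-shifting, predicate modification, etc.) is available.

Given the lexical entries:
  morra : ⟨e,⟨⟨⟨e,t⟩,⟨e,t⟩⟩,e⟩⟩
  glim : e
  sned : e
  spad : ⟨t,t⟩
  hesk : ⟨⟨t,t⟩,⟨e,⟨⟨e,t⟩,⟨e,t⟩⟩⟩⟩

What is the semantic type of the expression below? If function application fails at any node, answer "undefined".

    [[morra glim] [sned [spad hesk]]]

[morra glim]: ⟨e,⟨⟨⟨e,t⟩,⟨e,t⟩⟩,e⟩⟩ applied to e yields ⟨⟨⟨e,t⟩,⟨e,t⟩⟩,e⟩.
[spad hesk]: ⟨⟨t,t⟩,⟨e,⟨⟨e,t⟩,⟨e,t⟩⟩⟩⟩ applied to ⟨t,t⟩ yields ⟨e,⟨⟨e,t⟩,⟨e,t⟩⟩⟩.
[sned [spad hesk]]: ⟨e,⟨⟨e,t⟩,⟨e,t⟩⟩⟩ applied to e yields ⟨⟨e,t⟩,⟨e,t⟩⟩.
[[morra glim] [sned [spad hesk]]]: ⟨⟨⟨e,t⟩,⟨e,t⟩⟩,e⟩ applied to ⟨⟨e,t⟩,⟨e,t⟩⟩ yields e.

e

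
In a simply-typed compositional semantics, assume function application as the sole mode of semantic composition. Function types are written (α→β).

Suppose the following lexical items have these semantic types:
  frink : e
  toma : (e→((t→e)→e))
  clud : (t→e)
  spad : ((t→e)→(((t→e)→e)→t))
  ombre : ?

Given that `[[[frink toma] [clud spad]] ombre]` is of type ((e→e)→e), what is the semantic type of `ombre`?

[[[frink toma] [clud spad]] ombre] is required to be ((e→e)→e). [[frink toma] [clud spad]] : t cannot yield ((e→e)→e) as functor, so ombre : (t→((e→e)→e)).

(t→((e→e)→e))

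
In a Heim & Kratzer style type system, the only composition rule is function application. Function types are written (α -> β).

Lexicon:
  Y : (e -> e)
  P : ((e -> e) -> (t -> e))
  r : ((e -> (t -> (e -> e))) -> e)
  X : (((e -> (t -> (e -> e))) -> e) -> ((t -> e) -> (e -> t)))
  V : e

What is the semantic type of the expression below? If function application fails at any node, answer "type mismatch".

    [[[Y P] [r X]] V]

[Y P]: ((e -> e) -> (t -> e)) applied to (e -> e) yields (t -> e).
[r X]: (((e -> (t -> (e -> e))) -> e) -> ((t -> e) -> (e -> t))) applied to ((e -> (t -> (e -> e))) -> e) yields ((t -> e) -> (e -> t)).
[[Y P] [r X]]: ((t -> e) -> (e -> t)) applied to (t -> e) yields (e -> t).
[[[Y P] [r X]] V]: (e -> t) applied to e yields t.

t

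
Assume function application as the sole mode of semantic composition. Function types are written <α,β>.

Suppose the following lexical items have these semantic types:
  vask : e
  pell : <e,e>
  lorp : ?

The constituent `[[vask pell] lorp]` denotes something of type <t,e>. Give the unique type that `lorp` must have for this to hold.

<e,<t,e>>

[[vask pell] lorp] is required to be <t,e>. [vask pell] : e cannot yield <t,e> as functor, so lorp : <e,<t,e>>.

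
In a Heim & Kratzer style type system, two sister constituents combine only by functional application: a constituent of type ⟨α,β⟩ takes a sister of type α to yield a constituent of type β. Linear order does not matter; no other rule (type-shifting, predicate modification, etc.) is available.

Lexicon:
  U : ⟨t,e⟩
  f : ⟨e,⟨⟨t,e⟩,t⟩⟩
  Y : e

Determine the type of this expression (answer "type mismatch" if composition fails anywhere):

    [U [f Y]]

t

[f Y] — f of type ⟨e,⟨⟨t,e⟩,t⟩⟩ combines with Y of type e: type ⟨⟨t,e⟩,t⟩.
[U [f Y]] — [f Y] of type ⟨⟨t,e⟩,t⟩ combines with U of type ⟨t,e⟩: type t.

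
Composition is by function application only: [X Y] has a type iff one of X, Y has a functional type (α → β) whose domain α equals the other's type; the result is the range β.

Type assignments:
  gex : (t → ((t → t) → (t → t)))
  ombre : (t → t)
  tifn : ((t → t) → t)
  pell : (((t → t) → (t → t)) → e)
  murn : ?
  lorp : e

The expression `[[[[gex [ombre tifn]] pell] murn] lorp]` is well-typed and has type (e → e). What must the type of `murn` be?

(e → (e → (e → e)))

At [[[[gex [ombre tifn]] pell] murn] lorp] (required: (e → e)): lorp is e, which is not a function with range (e → e); hence [[[gex [ombre tifn]] pell] murn] is the functor — type (e → (e → e)).
At [[[gex [ombre tifn]] pell] murn] (required: (e → (e → e))): [[gex [ombre tifn]] pell] is e, which is not a function with range (e → (e → e)); hence murn is the functor — type (e → (e → (e → e))).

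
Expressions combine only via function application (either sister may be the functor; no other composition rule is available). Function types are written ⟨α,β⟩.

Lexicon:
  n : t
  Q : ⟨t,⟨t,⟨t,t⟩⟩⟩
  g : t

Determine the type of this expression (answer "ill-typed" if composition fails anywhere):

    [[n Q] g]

[n Q]: ⟨t,⟨t,⟨t,t⟩⟩⟩ applied to t yields ⟨t,⟨t,t⟩⟩.
[[n Q] g]: ⟨t,⟨t,t⟩⟩ applied to t yields ⟨t,t⟩.

⟨t,t⟩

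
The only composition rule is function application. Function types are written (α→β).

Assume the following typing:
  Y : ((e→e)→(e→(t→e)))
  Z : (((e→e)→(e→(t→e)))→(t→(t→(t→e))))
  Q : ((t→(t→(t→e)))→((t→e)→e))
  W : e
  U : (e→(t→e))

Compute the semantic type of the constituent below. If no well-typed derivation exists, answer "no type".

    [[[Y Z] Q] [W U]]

At [Y Z], Z : (((e→e)→(e→(t→e)))→(t→(t→(t→e)))) takes Y : ((e→e)→(e→(t→e))), giving (t→(t→(t→e))).
At [[Y Z] Q], Q : ((t→(t→(t→e)))→((t→e)→e)) takes [Y Z] : (t→(t→(t→e))), giving ((t→e)→e).
At [W U], U : (e→(t→e)) takes W : e, giving (t→e).
At [[[Y Z] Q] [W U]], [[Y Z] Q] : ((t→e)→e) takes [W U] : (t→e), giving e.

e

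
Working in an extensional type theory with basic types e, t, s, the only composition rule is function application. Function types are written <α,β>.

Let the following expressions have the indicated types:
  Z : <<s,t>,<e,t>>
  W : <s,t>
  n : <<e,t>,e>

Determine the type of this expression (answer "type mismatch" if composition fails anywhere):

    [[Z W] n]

At [Z W], Z : <<s,t>,<e,t>> takes W : <s,t>, giving <e,t>.
At [[Z W] n], n : <<e,t>,e> takes [Z W] : <e,t>, giving e.

e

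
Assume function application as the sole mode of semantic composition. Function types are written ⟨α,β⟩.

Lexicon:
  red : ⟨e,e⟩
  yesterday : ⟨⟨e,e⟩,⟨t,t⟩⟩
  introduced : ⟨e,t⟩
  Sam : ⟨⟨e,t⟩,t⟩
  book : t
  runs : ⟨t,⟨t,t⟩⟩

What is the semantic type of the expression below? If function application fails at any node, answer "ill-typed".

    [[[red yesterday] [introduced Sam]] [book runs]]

[red yesterday]: ⟨⟨e,e⟩,⟨t,t⟩⟩ applied to ⟨e,e⟩ yields ⟨t,t⟩.
[introduced Sam]: ⟨⟨e,t⟩,t⟩ applied to ⟨e,t⟩ yields t.
[[red yesterday] [introduced Sam]]: ⟨t,t⟩ applied to t yields t.
[book runs]: ⟨t,⟨t,t⟩⟩ applied to t yields ⟨t,t⟩.
[[[red yesterday] [introduced Sam]] [book runs]]: ⟨t,t⟩ applied to t yields t.

t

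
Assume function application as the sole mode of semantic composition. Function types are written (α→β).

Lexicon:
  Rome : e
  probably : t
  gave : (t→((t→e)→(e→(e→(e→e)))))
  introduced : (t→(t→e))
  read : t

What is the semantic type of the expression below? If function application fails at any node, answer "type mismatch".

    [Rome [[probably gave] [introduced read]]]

(e→(e→e))

At [probably gave], gave : (t→((t→e)→(e→(e→(e→e))))) takes probably : t, giving ((t→e)→(e→(e→(e→e)))).
At [introduced read], introduced : (t→(t→e)) takes read : t, giving (t→e).
At [[probably gave] [introduced read]], [probably gave] : ((t→e)→(e→(e→(e→e)))) takes [introduced read] : (t→e), giving (e→(e→(e→e))).
At [Rome [[probably gave] [introduced read]]], [[probably gave] [introduced read]] : (e→(e→(e→e))) takes Rome : e, giving (e→(e→e)).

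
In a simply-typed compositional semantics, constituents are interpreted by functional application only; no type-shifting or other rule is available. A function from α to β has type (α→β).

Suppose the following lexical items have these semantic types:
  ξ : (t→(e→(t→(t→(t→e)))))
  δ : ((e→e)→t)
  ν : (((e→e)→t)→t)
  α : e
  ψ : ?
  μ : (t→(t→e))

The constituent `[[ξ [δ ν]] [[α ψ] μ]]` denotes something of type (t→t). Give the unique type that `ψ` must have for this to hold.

[[ξ [δ ν]] [[α ψ] μ]] must have type (t→t). The sister [ξ [δ ν]] has type (e→(t→(t→(t→e)))); that is not a function onto (t→t), so [[α ψ] μ] must be the functor, of type ((e→(t→(t→(t→e))))→(t→t)).
[[α ψ] μ] must have type ((e→(t→(t→(t→e))))→(t→t)). The sister μ has type (t→(t→e)); that is not a function onto ((e→(t→(t→(t→e))))→(t→t)), so [α ψ] must be the functor, of type ((t→(t→e))→((e→(t→(t→(t→e))))→(t→t))).
[α ψ] must have type ((t→(t→e))→((e→(t→(t→(t→e))))→(t→t))). The sister α has type e; that is not a function onto ((t→(t→e))→((e→(t→(t→(t→e))))→(t→t))), so ψ must be the functor, of type (e→((t→(t→e))→((e→(t→(t→(t→e))))→(t→t)))).

(e→((t→(t→e))→((e→(t→(t→(t→e))))→(t→t))))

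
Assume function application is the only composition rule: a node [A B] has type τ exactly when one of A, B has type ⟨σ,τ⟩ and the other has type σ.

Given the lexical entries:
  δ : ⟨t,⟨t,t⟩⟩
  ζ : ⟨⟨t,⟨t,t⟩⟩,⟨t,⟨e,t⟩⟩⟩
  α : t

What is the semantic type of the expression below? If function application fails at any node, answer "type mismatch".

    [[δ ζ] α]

[δ ζ] — ζ of type ⟨⟨t,⟨t,t⟩⟩,⟨t,⟨e,t⟩⟩⟩ combines with δ of type ⟨t,⟨t,t⟩⟩: type ⟨t,⟨e,t⟩⟩.
[[δ ζ] α] — [δ ζ] of type ⟨t,⟨e,t⟩⟩ combines with α of type t: type ⟨e,t⟩.

⟨e,t⟩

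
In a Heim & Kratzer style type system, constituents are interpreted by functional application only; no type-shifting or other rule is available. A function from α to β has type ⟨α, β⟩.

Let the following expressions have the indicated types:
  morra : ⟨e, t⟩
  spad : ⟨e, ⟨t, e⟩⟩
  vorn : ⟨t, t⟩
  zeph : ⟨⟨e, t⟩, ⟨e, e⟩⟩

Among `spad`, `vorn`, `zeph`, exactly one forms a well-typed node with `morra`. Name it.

spad : ⟨e, ⟨t, e⟩⟩ — no; morra wants e, and spad wants e.
vorn : ⟨t, t⟩ — no; morra wants e, and vorn wants t.
zeph — combines: zeph : ⟨⟨e, t⟩, ⟨e, e⟩⟩ takes morra : ⟨e, t⟩ as argument, giving ⟨e, e⟩.

zeph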